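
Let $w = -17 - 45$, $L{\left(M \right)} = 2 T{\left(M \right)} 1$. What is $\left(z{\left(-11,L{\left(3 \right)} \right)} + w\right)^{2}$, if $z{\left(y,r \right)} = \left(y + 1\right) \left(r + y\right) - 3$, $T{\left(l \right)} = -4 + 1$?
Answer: $11025$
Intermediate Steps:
$T{\left(l \right)} = -3$
$L{\left(M \right)} = -6$ ($L{\left(M \right)} = 2 \left(-3\right) 1 = \left(-6\right) 1 = -6$)
$z{\left(y,r \right)} = -3 + \left(1 + y\right) \left(r + y\right)$ ($z{\left(y,r \right)} = \left(1 + y\right) \left(r + y\right) - 3 = -3 + \left(1 + y\right) \left(r + y\right)$)
$w = -62$
$\left(z{\left(-11,L{\left(3 \right)} \right)} + w\right)^{2} = \left(\left(-3 - 6 - 11 + \left(-11\right)^{2} - -66\right) - 62\right)^{2} = \left(\left(-3 - 6 - 11 + 121 + 66\right) - 62\right)^{2} = \left(167 - 62\right)^{2} = 105^{2} = 11025$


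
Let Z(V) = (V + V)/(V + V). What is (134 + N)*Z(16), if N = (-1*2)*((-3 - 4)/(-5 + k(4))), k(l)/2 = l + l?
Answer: 1488/11 ≈ 135.27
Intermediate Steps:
k(l) = 4*l (k(l) = 2*(l + l) = 2*(2*l) = 4*l)
Z(V) = 1 (Z(V) = (2*V)/((2*V)) = (2*V)*(1/(2*V)) = 1)
N = 14/11 (N = (-1*2)*((-3 - 4)/(-5 + 4*4)) = -(-14)/(-5 + 16) = -(-14)/11 = -2*(-7/11) = 14/11 ≈ 1.2727)
(134 + N)*Z(16) = (134 + 14/11)*1 = (1488/11)*1 = 1488/11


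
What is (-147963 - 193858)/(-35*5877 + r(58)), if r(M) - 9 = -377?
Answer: 341821/206063 ≈ 1.6588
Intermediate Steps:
r(M) = -368 (r(M) = 9 - 377 = -368)
(-147963 - 193858)/(-35*5877 + r(58)) = (-147963 - 193858)/(-35*5877 - 368) = -341821/(-205695 - 368) = -341821/(-206063) = -341821*(-1/206063) = 341821/206063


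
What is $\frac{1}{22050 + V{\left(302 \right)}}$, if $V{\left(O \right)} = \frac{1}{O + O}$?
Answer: $\frac{604}{13318201} \approx 4.5351 \cdot 10^{-5}$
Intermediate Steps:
$V{\left(O \right)} = \frac{1}{2 O}$
$\frac{1}{22050 + V{\left(302 \right)}} = \frac{1}{22050 + \frac{1}{2 \cdot 302}} = \frac{1}{22050 + \frac{1}{2} \cdot \frac{1}{302}} = \frac{1}{22050 + \frac{1}{604}} = \frac{1}{\frac{13318201}{604}} = \frac{604}{13318201}$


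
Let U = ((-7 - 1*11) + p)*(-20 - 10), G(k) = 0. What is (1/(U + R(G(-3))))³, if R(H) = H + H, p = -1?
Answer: 1/185193000 ≈ 5.3998e-9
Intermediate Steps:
R(H) = 2*H
U = 570 (U = ((-7 - 1*11) - 1)*(-20 - 10) = ((-7 - 11) - 1)*(-30) = (-18 - 1)*(-30) = -19*(-30) = 570)
(1/(U + R(G(-3))))³ = (1/(570 + 2*0))³ = (1/(570 + 0))³ = (1/570)³ = 1/185193000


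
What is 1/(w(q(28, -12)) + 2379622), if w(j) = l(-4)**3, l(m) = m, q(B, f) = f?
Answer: 1/2379558 ≈ 4.2025e-7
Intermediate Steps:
w(j) = -64 (w(j) = (-4)**3 = -64)
1/(w(q(28, -12)) + 2379622) = 1/(-64 + 2379622) = 1/2379558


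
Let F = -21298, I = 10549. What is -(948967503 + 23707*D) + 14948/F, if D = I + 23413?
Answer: -18679460286887/10649 ≈ -1.7541e+9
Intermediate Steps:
D = 33962 (D = 10549 + 23413 = 33962)
-(948967503 + 23707*D) + 14948/F = -23707/(1/(33962 + 40029)) + 14948/(-21298) = -23707/(1/73991) + 14948*(-1/21298) = -23707/1/73991 - 7474/10649 = -23707*73991 - 7474/10649 = -1754104637 - 7474/10649 = -18679460286887/10649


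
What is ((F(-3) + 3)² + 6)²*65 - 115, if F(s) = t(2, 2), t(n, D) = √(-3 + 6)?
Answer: 27965 + 14040*√3 ≈ 52283.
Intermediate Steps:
t(n, D) = √3
F(s) = √3
((F(-3) + 3)² + 6)²*65 - 115 = ((√3 + 3)² + 6)²*65 - 115 = ((3 + √3)² + 6)²*65 - 115 = (6 + (3 + √3)²)²*65 - 115 = 65*(6 + (3 + √3)²)² - 115 = -115 + 65*(6 + (3 + √3)²)²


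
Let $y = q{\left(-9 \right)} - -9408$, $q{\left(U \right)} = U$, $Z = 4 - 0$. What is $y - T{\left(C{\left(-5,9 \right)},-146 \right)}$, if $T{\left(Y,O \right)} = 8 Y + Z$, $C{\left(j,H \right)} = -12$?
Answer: $9491$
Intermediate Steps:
$Z = 4$ ($Z = 4 + 0 = 4$)
$y = 9399$ ($y = -9 - -9408 = -9 + 9408 = 9399$)
$T{\left(Y,O \right)} = 4 + 8 Y$ ($T{\left(Y,O \right)} = 8 Y + 4 = 4 + 8 Y$)
$y - T{\left(C{\left(-5,9 \right)},-146 \right)} = 9399 - \left(4 + 8 \left(-12\right)\right) = 9399 - \left(4 - 96\right) = 9399 - -92 = 9399 + 92 = 9491$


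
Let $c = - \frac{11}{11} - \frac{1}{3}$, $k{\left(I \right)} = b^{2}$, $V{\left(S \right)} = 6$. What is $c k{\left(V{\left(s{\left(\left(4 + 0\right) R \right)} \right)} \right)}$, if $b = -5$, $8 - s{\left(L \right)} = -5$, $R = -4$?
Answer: $- \frac{100}{3} \approx -33.333$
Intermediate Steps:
$s{\left(L \right)} = 13$ ($s{\left(L \right)} = 8 - -5 = 8 + 5 = 13$)
$k{\left(I \right)} = 25$ ($k{\left(I \right)} = \left(-5\right)^{2} = 25$)
$c = - \frac{4}{3}$ ($c = \left(-11\right) \frac{1}{11} - \frac{1}{3} = -1 - \frac{1}{3} = - \frac{4}{3} \approx -1.3333$)
$c k{\left(V{\left(s{\left(\left(4 + 0\right) R \right)} \right)} \right)} = \left(- \frac{4}{3}\right) 25 = - \frac{100}{3}$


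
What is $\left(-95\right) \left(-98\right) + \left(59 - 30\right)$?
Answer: $9339$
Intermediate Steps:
$\left(-95\right) \left(-98\right) + \left(59 - 30\right) = 9310 + 29 = 9339$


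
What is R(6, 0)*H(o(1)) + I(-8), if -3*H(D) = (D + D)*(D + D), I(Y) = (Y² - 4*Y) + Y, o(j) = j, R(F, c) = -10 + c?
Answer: 304/3 ≈ 101.33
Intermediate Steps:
I(Y) = Y² - 3*Y
H(D) = -4*D²/3 (H(D) = -(D + D)*(D + D)/3 = -2*D*2*D/3 = -4*D²/3)
R(6, 0)*H(o(1)) + I(-8) = (-10 + 0)*(-4/3*1²) - 8*(-3 - 8) = -(-40)/3 - 8*(-11) = -10*(-4/3) + 88 = 40/3 + 88 = 304/3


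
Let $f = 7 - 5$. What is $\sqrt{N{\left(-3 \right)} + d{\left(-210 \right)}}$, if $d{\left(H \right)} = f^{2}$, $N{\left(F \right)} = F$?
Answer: $1$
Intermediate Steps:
$f = 2$
$d{\left(H \right)} = 4$ ($d{\left(H \right)} = 2^{2} = 4$)
$\sqrt{N{\left(-3 \right)} + d{\left(-210 \right)}} = \sqrt{-3 + 4} = \sqrt{1} = 1$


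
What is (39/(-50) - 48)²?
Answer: 5948721/2500 ≈ 2379.5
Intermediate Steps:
(39/(-50) - 48)² = (39*(-1/50) - 48)² = (-39/50 - 48)² = (-2439/50)² = 5948721/2500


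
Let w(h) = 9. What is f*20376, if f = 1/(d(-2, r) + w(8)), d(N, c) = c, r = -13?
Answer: -5094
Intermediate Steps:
f = -1/4 (f = 1/(-13 + 9) = 1/(-4) = -1/4 ≈ -0.25000)
f*20376 = -1/4*20376 = -5094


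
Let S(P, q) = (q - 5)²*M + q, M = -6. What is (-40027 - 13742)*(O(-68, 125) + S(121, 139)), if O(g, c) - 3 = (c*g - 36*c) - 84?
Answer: 6488735382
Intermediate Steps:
O(g, c) = -81 - 36*c + c*g (O(g, c) = 3 + ((c*g - 36*c) - 84) = 3 + ((-36*c + c*g) - 84) = 3 + (-84 - 36*c + c*g) = -81 - 36*c + c*g)
S(P, q) = q - 6*(-5 + q)² (S(P, q) = (q - 5)²*(-6) + q = (-5 + q)²*(-6) + q = -6*(-5 + q)² + q = q - 6*(-5 + q)²)
(-40027 - 13742)*(O(-68, 125) + S(121, 139)) = (-40027 - 13742)*((-81 - 36*125 + 125*(-68)) + (139 - 6*(-5 + 139)²)) = -53769*((-81 - 4500 - 8500) + (139 - 6*134²)) = -53769*(-13081 + (139 - 6*17956)) = -53769*(-13081 + (139 - 107736)) = -53769*(-13081 - 107597) = -53769*(-120678) = 6488735382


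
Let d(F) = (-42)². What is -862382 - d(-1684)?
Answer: -864146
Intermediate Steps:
d(F) = 1764
-862382 - d(-1684) = -862382 - 1*1764 = -862382 - 1764 = -864146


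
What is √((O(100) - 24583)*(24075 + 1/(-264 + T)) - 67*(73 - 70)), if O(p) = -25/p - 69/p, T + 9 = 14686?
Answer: I*√3073737062445449393/72065 ≈ 24328.0*I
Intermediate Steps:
T = 14677 (T = -9 + 14686 = 14677)
O(p) = -94/p
√((O(100) - 24583)*(24075 + 1/(-264 + T)) - 67*(73 - 70)) = √((-94/100 - 24583)*(24075 + 1/(-264 + 14677)) - 67*(73 - 70)) = √((-94*1/100 - 24583)*(24075 + 1/14413) - 67*3) = √((-47/50 - 24583)*(24075 + 1/14413) - 201) = √(-1229197/50*346992976/14413 - 201) = √(-213261362560136/360325 - 201) = √(-213261434985461/360325) = I*√3073737062445449393/72065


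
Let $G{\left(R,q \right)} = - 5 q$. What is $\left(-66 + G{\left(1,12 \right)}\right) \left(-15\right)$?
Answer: $1890$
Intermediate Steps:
$\left(-66 + G{\left(1,12 \right)}\right) \left(-15\right) = \left(-66 - 60\right) \left(-15\right) = \left(-126\right) \left(-15\right) = 1890$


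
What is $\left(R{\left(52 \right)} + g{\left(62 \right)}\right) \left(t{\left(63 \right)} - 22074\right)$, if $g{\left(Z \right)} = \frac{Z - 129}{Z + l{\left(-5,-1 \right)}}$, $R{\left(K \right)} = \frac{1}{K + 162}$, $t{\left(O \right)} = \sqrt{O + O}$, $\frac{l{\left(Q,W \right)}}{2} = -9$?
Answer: $\frac{78881439}{2354} - \frac{21441 \sqrt{14}}{4708} \approx 33493.0$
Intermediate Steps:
$l{\left(Q,W \right)} = -18$ ($l{\left(Q,W \right)} = 2 \left(-9\right) = -18$)
$t{\left(O \right)} = \sqrt{2} \sqrt{O}$ ($t{\left(O \right)} = \sqrt{2 O} = \sqrt{2} \sqrt{O}$)
$R{\left(K \right)} = \frac{1}{162 + K}$
$g{\left(Z \right)} = \frac{-129 + Z}{-18 + Z}$ ($g{\left(Z \right)} = \frac{Z - 129}{Z - 18} = \frac{-129 + Z}{-18 + Z}$)
$\left(R{\left(52 \right)} + g{\left(62 \right)}\right) \left(t{\left(63 \right)} - 22074\right) = \left(\frac{1}{162 + 52} + \frac{-129 + 62}{-18 + 62}\right) \left(\sqrt{2} \sqrt{63} - 22074\right) = \left(\frac{1}{214} + \frac{1}{44} \left(-67\right)\right) \left(\sqrt{2} \cdot 3 \sqrt{7} - 22074\right) = \left(\frac{1}{214} + \frac{1}{44} \left(-67\right)\right) \left(3 \sqrt{14} - 22074\right) = \left(\frac{1}{214} - \frac{67}{44}\right) \left(-22074 + 3 \sqrt{14}\right) = - \frac{7147 \left(-22074 + 3 \sqrt{14}\right)}{4708} = \frac{78881439}{2354} - \frac{21441 \sqrt{14}}{4708}$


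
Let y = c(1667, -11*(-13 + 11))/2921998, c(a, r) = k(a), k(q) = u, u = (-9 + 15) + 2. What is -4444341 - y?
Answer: -6493177756663/1460999 ≈ -4.4443e+6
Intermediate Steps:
u = 8 (u = 6 + 2 = 8)
k(q) = 8
c(a, r) = 8
y = 4/1460999 (y = 8/2921998 = 8*(1/2921998) = 4/1460999 ≈ 2.7379e-6)
-4444341 - y = -4444341 - 1*4/1460999 = -4444341 - 4/1460999 = -6493177756663/1460999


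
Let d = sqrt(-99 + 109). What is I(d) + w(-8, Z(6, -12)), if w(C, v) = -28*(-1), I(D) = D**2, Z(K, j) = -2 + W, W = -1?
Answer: 38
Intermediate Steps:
Z(K, j) = -3 (Z(K, j) = -2 - 1 = -3)
d = sqrt(10) ≈ 3.1623
w(C, v) = 28
I(d) + w(-8, Z(6, -12)) = (sqrt(10))**2 + 28 = 10 + 28 = 38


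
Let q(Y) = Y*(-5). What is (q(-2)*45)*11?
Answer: 4950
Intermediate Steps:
q(Y) = -5*Y
(q(-2)*45)*11 = (-5*(-2)*45)*11 = (10*45)*11 = 450*11 = 4950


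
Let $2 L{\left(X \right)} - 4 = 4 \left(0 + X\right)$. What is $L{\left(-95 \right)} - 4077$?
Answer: $-4265$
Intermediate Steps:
$L{\left(X \right)} = 2 + 2 X$ ($L{\left(X \right)} = 2 + \frac{4 \left(0 + X\right)}{2} = 2 + \frac{4 X}{2} = 2 + 2 X$)
$L{\left(-95 \right)} - 4077 = \left(2 + 2 \left(-95\right)\right) - 4077 = \left(2 - 190\right) - 4077 = -188 - 4077 = -4265$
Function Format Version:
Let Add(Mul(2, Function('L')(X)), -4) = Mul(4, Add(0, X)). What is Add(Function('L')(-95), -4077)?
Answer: -4265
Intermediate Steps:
Function('L')(X) = Add(2, Mul(2, X)) (Function('L')(X) = Add(2, Mul(Rational(1, 2), Mul(4, Add(0, X)))) = Add(2, Mul(Rational(1, 2), Mul(4, X))) = Add(2, Mul(2, X)))
Add(Function('L')(-95), -4077) = Add(Add(2, Mul(2, -95)), -4077) = Add(Add(2, -190), -4077) = Add(-188, -4077) = -4265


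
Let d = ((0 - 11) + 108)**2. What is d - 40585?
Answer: -31176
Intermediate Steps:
d = 9409 (d = (-11 + 108)**2 = 97**2 = 9409)
d - 40585 = 9409 - 40585 = -31176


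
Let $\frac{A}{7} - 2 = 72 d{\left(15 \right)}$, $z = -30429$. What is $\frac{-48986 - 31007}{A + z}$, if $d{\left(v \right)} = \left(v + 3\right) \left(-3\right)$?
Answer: $\frac{79993}{57631} \approx 1.388$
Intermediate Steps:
$d{\left(v \right)} = -9 - 3 v$ ($d{\left(v \right)} = \left(3 + v\right) \left(-3\right) = -9 - 3 v$)
$A = -27202$ ($A = 14 + 7 \cdot 72 \left(-9 - 45\right) = 14 + 7 \cdot 72 \left(-54\right) = 14 + 7 \left(-3888\right) = 14 - 27216 = -27202$)
$\frac{-48986 - 31007}{A + z} = \frac{-48986 - 31007}{-27202 - 30429} = - \frac{79993}{-57631} = \left(-79993\right) \left(- \frac{1}{57631}\right) = \frac{79993}{57631}$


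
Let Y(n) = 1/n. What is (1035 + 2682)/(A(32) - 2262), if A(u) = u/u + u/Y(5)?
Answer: -3717/2101 ≈ -1.7692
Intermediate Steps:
A(u) = 1 + 5*u (A(u) = u/u + u/(1/5) = 1 + u/(⅕) = 1 + u*5 = 1 + 5*u)
(1035 + 2682)/(A(32) - 2262) = (1035 + 2682)/((1 + 5*32) - 2262) = 3717/((1 + 160) - 2262) = 3717/(161 - 2262) = 3717/(-2101) = 3717*(-1/2101) = -3717/2101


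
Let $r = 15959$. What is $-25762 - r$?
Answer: $-41721$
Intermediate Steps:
$-25762 - r = -25762 - 15959 = -41721$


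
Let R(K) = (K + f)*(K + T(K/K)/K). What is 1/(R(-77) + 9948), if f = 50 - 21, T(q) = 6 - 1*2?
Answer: 77/1050780 ≈ 7.3279e-5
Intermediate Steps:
T(q) = 4 (T(q) = 6 - 2 = 4)
f = 29
R(K) = (29 + K)*(K + 4/K) (R(K) = (K + 29)*(K + 4/K) = (29 + K)*(K + 4/K))
1/(R(-77) + 9948) = 1/((4 + (-77)² + 29*(-77) + 116/(-77)) + 9948) = 1/((4 + 5929 - 2233 + 116*(-1/77)) + 9948) = 1/((4 + 5929 - 2233 - 116/77) + 9948) = 1/(284784/77 + 9948) = 1/(1050780/77) = 77/1050780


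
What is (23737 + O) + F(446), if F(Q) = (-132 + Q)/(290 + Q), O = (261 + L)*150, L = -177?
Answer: 13372173/368 ≈ 36337.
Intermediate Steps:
O = 12600 (O = (261 - 177)*150 = 84*150 = 12600)
F(Q) = (-132 + Q)/(290 + Q)
(23737 + O) + F(446) = (23737 + 12600) + (-132 + 446)/(290 + 446) = 36337 + 314/736 = 36337 + (1/736)*314 = 36337 + 157/368 = 13372173/368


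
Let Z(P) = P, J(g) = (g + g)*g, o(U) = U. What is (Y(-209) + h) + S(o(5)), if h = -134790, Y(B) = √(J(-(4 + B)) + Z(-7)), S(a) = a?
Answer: -134785 + √84043 ≈ -1.3450e+5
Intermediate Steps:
J(g) = 2*g² (J(g) = (2*g)*g = 2*g²)
Y(B) = √(-7 + 2*(-4 - B)²) (Y(B) = √(2*(-(4 + B))² - 7) = √(2*(-4 - B)² - 7) = √(-7 + 2*(-4 - B)²))
(Y(-209) + h) + S(o(5)) = (√(-7 + 2*(4 - 209)²) - 134790) + 5 = (√(-7 + 2*(-205)²) - 134790) + 5 = (√(-7 + 2*42025) - 134790) + 5 = (√(-7 + 84050) - 134790) + 5 = (√84043 - 134790) + 5 = (-134790 + √84043) + 5 = -134785 + √84043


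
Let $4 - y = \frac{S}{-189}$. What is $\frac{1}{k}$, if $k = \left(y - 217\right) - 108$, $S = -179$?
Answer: $- \frac{189}{60848} \approx -0.0031061$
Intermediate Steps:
$y = \frac{577}{189}$ ($y = 4 - - \frac{179}{-189} = 4 - \left(-179\right) \left(- \frac{1}{189}\right) = 4 - \frac{179}{189} = \frac{577}{189} \approx 3.0529$)
$k = - \frac{60848}{189}$ ($k = \left(\frac{577}{189} - 217\right) - 108 = - \frac{40436}{189} - 108 = - \frac{60848}{189} \approx -321.95$)
$\frac{1}{k} = \frac{1}{- \frac{60848}{189}} = - \frac{189}{60848}$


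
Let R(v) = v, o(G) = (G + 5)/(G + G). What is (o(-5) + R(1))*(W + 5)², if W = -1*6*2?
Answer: 49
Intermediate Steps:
W = -12 (W = -6*2 = -12)
o(G) = (5 + G)/(2*G) (o(G) = (5 + G)/((2*G)) = (5 + G)*(1/(2*G)) = (5 + G)/(2*G))
(o(-5) + R(1))*(W + 5)² = ((½)*(5 - 5)/(-5) + 1)*(-12 + 5)² = ((½)*(-⅕)*0 + 1)*(-7)² = (0 + 1)*49 = 1*49 = 49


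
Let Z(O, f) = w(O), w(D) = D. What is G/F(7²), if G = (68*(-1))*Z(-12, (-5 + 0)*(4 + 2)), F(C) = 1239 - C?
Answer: 24/35 ≈ 0.68571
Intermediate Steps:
Z(O, f) = O
G = 816 (G = (68*(-1))*(-12) = -68*(-12) = 816)
G/F(7²) = 816/(1239 - 1*7²) = 816/(1239 - 1*49) = 816/(1239 - 49) = 816/1190 = 816*(1/1190) = 24/35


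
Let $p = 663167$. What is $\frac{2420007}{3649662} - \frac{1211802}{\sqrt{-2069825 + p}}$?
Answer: $\frac{806669}{1216554} + \frac{201967 i \sqrt{1406658}}{234443} \approx 0.66308 + 1021.7 i$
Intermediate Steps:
$\frac{2420007}{3649662} - \frac{1211802}{\sqrt{-2069825 + p}} = \frac{2420007}{3649662} - \frac{1211802}{\sqrt{-2069825 + 663167}} = 2420007 \cdot \frac{1}{3649662} - \frac{1211802}{\sqrt{-1406658}} = \frac{806669}{1216554} - \frac{1211802}{i \sqrt{1406658}} = \frac{806669}{1216554} - 1211802 \left(- \frac{i \sqrt{1406658}}{1406658}\right) = \frac{806669}{1216554} + \frac{201967 i \sqrt{1406658}}{234443}$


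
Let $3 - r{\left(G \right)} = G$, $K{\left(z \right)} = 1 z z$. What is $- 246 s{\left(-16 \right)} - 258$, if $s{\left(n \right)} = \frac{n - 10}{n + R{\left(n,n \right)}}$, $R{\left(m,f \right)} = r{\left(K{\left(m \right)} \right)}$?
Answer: $- \frac{75798}{269} \approx -281.78$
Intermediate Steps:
$K{\left(z \right)} = z^{2}$ ($K{\left(z \right)} = z z = z^{2}$)
$r{\left(G \right)} = 3 - G$
$R{\left(m,f \right)} = 3 - m^{2}$
$s{\left(n \right)} = \frac{-10 + n}{3 + n - n^{2}}$ ($s{\left(n \right)} = \frac{n - 10}{n - \left(-3 + n^{2}\right)} = \frac{-10 + n}{3 + n - n^{2}}$)
$- 246 s{\left(-16 \right)} - 258 = - 246 \frac{-10 - 16}{3 - 16 - \left(-16\right)^{2}} - 258 = - 246 \frac{1}{3 - 16 - 256} \left(-26\right) - 258 = - 246 \frac{1}{-269} \left(-26\right) - 258 = - 246 \left(\left(- \frac{1}{269}\right) \left(-26\right)\right) - 258 = \left(-246\right) \frac{26}{269} - 258 = - \frac{6396}{269} - 258 = - \frac{75798}{269}$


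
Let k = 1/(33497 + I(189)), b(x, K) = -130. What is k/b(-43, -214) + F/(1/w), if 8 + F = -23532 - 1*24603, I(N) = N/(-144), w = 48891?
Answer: -81994421337952703/34835515 ≈ -2.3538e+9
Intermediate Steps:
I(N) = -N/144 (I(N) = N*(-1/144) = -N/144)
F = -48143 (F = -8 + (-23532 - 1*24603) = -8 + (-23532 - 24603) = -8 - 48135 = -48143)
k = 16/535931 (k = 1/(33497 - 1/144*189) = 1/(33497 - 21/16) = 1/(535931/16) = 16/535931 ≈ 2.9855e-5)
k/b(-43, -214) + F/(1/w) = (16/535931)/(-130) - 48143/(1/48891) = (16/535931)*(-1/130) - 48143/1/48891 = -8/34835515 - 48143*48891 = -8/34835515 - 2353759413 = -81994421337952703/34835515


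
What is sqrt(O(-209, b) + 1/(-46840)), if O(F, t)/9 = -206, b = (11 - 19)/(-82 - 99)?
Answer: I*sqrt(1016912337310)/23420 ≈ 43.058*I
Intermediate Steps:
b = 8/181 (b = -8/(-181) = -8*(-1/181) = 8/181 ≈ 0.044199)
O(F, t) = -1854 (O(F, t) = 9*(-206) = -1854)
sqrt(O(-209, b) + 1/(-46840)) = sqrt(-1854 + 1/(-46840)) = sqrt(-1854 - 1/46840) = sqrt(-86841361/46840) = I*sqrt(1016912337310)/23420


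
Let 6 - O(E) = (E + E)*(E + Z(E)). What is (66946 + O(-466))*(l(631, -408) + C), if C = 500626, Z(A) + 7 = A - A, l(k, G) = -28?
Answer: -187165582632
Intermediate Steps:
Z(A) = -7 (Z(A) = -7 + (A - A) = -7 + 0 = -7)
O(E) = 6 - 2*E*(-7 + E) (O(E) = 6 - (E + E)*(E - 7) = 6 - 2*E*(-7 + E))
(66946 + O(-466))*(l(631, -408) + C) = (66946 + (6 - 2*(-466)² + 14*(-466)))*(-28 + 500626) = (66946 + (6 - 2*217156 - 6524))*500598 = (66946 + (6 - 434312 - 6524))*500598 = (66946 - 440830)*500598 = -373884*500598 = -187165582632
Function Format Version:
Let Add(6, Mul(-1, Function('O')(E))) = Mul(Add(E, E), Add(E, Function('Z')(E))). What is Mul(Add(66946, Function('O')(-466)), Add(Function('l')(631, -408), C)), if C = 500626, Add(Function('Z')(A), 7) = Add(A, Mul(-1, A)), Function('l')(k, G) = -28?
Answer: -187165582632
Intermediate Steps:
Function('Z')(A) = -7 (Function('Z')(A) = Add(-7, Add(A, Mul(-1, A))) = Add(-7, 0) = -7)
Function('O')(E) = Add(6, Mul(-2, E, Add(-7, E))) (Function('O')(E) = Add(6, Mul(-1, Mul(Add(E, E), Add(E, -7)))) = Add(6, Mul(-1, Mul(Mul(2, E), Add(-7, E)))) = Add(6, Mul(-1, Mul(2, E, Add(-7, E)))) = Add(6, Mul(-2, E, Add(-7, E))))
Mul(Add(66946, Function('O')(-466)), Add(Function('l')(631, -408), C)) = Mul(Add(66946, Add(6, Mul(-2, Pow(-466, 2)), Mul(14, -466))), Add(-28, 500626)) = Mul(Add(66946, Add(6, Mul(-2, 217156), -6524)), 500598) = Mul(Add(66946, Add(6, -434312, -6524)), 500598) = Mul(Add(66946, -440830), 500598) = Mul(-373884, 500598) = -187165582632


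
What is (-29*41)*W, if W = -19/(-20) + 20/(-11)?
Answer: 227099/220 ≈ 1032.3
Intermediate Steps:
W = -191/220 (W = -19*(-1/20) + 20*(-1/11) = 19/20 - 20/11 = -191/220 ≈ -0.86818)
(-29*41)*W = -29*41*(-191/220) = -1189*(-191/220) = 227099/220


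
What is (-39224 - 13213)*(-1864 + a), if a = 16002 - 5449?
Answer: -455625093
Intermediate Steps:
a = 10553
(-39224 - 13213)*(-1864 + a) = (-39224 - 13213)*(-1864 + 10553) = -52437*8689 = -455625093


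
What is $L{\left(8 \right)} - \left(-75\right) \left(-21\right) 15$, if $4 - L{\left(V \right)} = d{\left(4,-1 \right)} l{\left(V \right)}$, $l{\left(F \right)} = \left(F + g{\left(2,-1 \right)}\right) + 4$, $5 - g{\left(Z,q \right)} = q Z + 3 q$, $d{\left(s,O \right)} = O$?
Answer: $-23599$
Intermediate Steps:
$g{\left(Z,q \right)} = 5 - 3 q - Z q$ ($g{\left(Z,q \right)} = 5 - \left(q Z + 3 q\right) = 5 - \left(Z q + 3 q\right) = 5 - \left(3 q + Z q\right) = 5 - 3 q - Z q$)
$l{\left(F \right)} = 14 + F$ ($l{\left(F \right)} = \left(F - \left(-8 - 2\right)\right) + 4 = \left(F + \left(5 + 3 + 2\right)\right) + 4 = \left(F + 10\right) + 4 = \left(10 + F\right) + 4 = 14 + F$)
$L{\left(V \right)} = 18 + V$ ($L{\left(V \right)} = 4 - - (14 + V) = 4 - \left(-14 - V\right) = 4 + \left(14 + V\right) = 18 + V$)
$L{\left(8 \right)} - \left(-75\right) \left(-21\right) 15 = \left(18 + 8\right) - \left(-75\right) \left(-21\right) 15 = 26 - 1575 \cdot 15 = 26 - 23625 = -23599$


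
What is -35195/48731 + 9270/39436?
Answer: -468106825/960877858 ≈ -0.48717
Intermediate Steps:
-35195/48731 + 9270/39436 = -35195*1/48731 + 9270*(1/39436) = -35195/48731 + 4635/19718 = -468106825/960877858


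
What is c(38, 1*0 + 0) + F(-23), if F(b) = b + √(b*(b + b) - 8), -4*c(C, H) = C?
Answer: -65/2 + 5*√42 ≈ -0.096297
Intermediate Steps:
c(C, H) = -C/4
F(b) = b + √(-8 + 2*b²) (F(b) = b + √(b*(2*b) - 8) = b + √(2*b² - 8) = b + √(-8 + 2*b²))
c(38, 1*0 + 0) + F(-23) = -¼*38 + (-23 + √(-8 + 2*(-23)²)) = -19/2 + (-23 + √(-8 + 2*529)) = -19/2 + (-23 + √(-8 + 1058)) = -19/2 + (-23 + √1050) = -19/2 + (-23 + 5*√42) = -65/2 + 5*√42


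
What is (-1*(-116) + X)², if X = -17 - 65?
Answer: 1156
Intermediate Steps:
X = -82
(-1*(-116) + X)² = (-1*(-116) - 82)² = (116 - 82)² = 34² = 1156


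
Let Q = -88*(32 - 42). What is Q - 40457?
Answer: -39577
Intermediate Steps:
Q = 880 (Q = -88*(-10) = 880)
Q - 40457 = 880 - 40457 = -39577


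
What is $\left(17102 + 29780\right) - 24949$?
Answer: $21933$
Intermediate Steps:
$\left(17102 + 29780\right) - 24949 = 46882 - 24949 = 21933$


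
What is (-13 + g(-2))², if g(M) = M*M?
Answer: 81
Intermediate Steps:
g(M) = M²
(-13 + g(-2))² = (-13 + (-2)²)² = (-13 + 4)² = (-9)² = 81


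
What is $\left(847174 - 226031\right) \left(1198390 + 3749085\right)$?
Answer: $3073089463925$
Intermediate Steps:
$\left(847174 - 226031\right) \left(1198390 + 3749085\right) = 621143 \cdot 4947475 = 3073089463925$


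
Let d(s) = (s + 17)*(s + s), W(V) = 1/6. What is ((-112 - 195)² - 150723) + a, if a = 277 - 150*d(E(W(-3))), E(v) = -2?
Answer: -47197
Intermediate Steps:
W(V) = ⅙
d(s) = 2*s*(17 + s) (d(s) = (17 + s)*(2*s) = 2*s*(17 + s))
a = 9277 (a = 277 - 300*(-2)*(17 - 2) = 277 - 300*(-2)*15 = 277 - 150*(-60) = 277 + 9000 = 9277)
((-112 - 195)² - 150723) + a = ((-112 - 195)² - 150723) + 9277 = ((-307)² - 150723) + 9277 = (94249 - 150723) + 9277 = -56474 + 9277 = -47197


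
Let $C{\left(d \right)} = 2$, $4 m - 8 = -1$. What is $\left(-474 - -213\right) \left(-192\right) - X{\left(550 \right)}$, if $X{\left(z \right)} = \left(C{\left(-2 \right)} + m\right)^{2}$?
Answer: $\frac{801567}{16} \approx 50098.0$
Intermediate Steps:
$m = \frac{7}{4}$ ($m = 2 + \frac{1}{4} \left(-1\right) = 2 - \frac{1}{4} = \frac{7}{4} \approx 1.75$)
$X{\left(z \right)} = \frac{225}{16}$ ($X{\left(z \right)} = \left(2 + \frac{7}{4}\right)^{2} = \left(\frac{15}{4}\right)^{2} = \frac{225}{16}$)
$\left(-474 - -213\right) \left(-192\right) - X{\left(550 \right)} = \left(-474 - -213\right) \left(-192\right) - \frac{225}{16} = \left(-474 + 213\right) \left(-192\right) - \frac{225}{16} = \left(-261\right) \left(-192\right) - \frac{225}{16} = 50112 - \frac{225}{16} = \frac{801567}{16}$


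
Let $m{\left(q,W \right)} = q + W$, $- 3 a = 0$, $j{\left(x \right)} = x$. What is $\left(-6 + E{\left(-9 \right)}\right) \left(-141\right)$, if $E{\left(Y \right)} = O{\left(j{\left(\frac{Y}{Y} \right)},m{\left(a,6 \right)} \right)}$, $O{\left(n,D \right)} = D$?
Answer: $0$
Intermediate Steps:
$a = 0$ ($a = \left(- \frac{1}{3}\right) 0 = 0$)
$m{\left(q,W \right)} = W + q$
$E{\left(Y \right)} = 6$ ($E{\left(Y \right)} = 6 + 0 = 6$)
$\left(-6 + E{\left(-9 \right)}\right) \left(-141\right) = \left(-6 + 6\right) \left(-141\right) = 0 \left(-141\right) = 0$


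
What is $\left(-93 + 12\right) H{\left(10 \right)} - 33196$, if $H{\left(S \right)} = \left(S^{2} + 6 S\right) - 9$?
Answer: $-45427$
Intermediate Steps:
$H{\left(S \right)} = -9 + S^{2} + 6 S$
$\left(-93 + 12\right) H{\left(10 \right)} - 33196 = \left(-93 + 12\right) \left(-9 + 10^{2} + 6 \cdot 10\right) - 33196 = - 81 \left(-9 + 100 + 60\right) - 33196 = \left(-81\right) 151 - 33196 = -12231 - 33196 = -45427$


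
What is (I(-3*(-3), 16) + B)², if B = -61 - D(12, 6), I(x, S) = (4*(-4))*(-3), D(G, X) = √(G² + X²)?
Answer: 349 + 156*√5 ≈ 697.83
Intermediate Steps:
I(x, S) = 48 (I(x, S) = -16*(-3) = 48)
B = -61 - 6*√5 (B = -61 - √(12² + 6²) = -61 - √(144 + 36) = -61 - √180 = -61 - 6*√5 ≈ -74.416)
(I(-3*(-3), 16) + B)² = (48 + (-61 - 6*√5))² = (-13 - 6*√5)²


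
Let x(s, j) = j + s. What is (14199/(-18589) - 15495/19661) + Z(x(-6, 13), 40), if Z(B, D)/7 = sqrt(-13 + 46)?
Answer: -567203094/365478329 + 7*sqrt(33) ≈ 38.660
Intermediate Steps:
Z(B, D) = 7*sqrt(33) (Z(B, D) = 7*sqrt(-13 + 46) = 7*sqrt(33))
(14199/(-18589) - 15495/19661) + Z(x(-6, 13), 40) = (14199/(-18589) - 15495/19661) + 7*sqrt(33) = (14199*(-1/18589) - 15495*1/19661) + 7*sqrt(33) = (-14199/18589 - 15495/19661) + 7*sqrt(33) = -567203094/365478329 + 7*sqrt(33)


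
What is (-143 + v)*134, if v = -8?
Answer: -20234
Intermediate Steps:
(-143 + v)*134 = (-143 - 8)*134 = -151*134 = -20234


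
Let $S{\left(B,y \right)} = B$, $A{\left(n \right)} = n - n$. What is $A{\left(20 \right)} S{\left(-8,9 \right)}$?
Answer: $0$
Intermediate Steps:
$A{\left(n \right)} = 0$
$A{\left(20 \right)} S{\left(-8,9 \right)} = 0 \left(-8\right) = 0$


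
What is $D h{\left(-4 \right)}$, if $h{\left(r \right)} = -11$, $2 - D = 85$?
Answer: $913$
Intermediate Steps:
$D = -83$ ($D = 2 - 85 = -83$)
$D h{\left(-4 \right)} = \left(-83\right) \left(-11\right) = 913$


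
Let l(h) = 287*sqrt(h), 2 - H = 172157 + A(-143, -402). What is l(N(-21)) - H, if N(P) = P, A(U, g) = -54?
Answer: 172101 + 287*I*sqrt(21) ≈ 1.721e+5 + 1315.2*I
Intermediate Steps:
H = -172101 (H = 2 - (172157 - 54) = 2 - 1*172103 = 2 - 172103 = -172101)
l(N(-21)) - H = 287*sqrt(-21) - 1*(-172101) = 287*(I*sqrt(21)) + 172101 = 287*I*sqrt(21) + 172101 = 172101 + 287*I*sqrt(21)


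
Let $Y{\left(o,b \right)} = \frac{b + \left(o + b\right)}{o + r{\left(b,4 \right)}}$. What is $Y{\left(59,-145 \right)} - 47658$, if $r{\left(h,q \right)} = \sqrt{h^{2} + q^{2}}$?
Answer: $- \frac{836860851}{17560} - \frac{231 \sqrt{21041}}{17560} \approx -47659.0$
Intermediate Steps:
$Y{\left(o,b \right)} = \frac{o + 2 b}{o + \sqrt{16 + b^{2}}}$ ($Y{\left(o,b \right)} = \frac{b + \left(o + b\right)}{o + \sqrt{b^{2} + 4^{2}}} = \frac{b + \left(b + o\right)}{o + \sqrt{b^{2} + 16}} = \frac{o + 2 b}{o + \sqrt{16 + b^{2}}}$)
$Y{\left(59,-145 \right)} - 47658 = \frac{59 + 2 \left(-145\right)}{59 + \sqrt{16 + \left(-145\right)^{2}}} - 47658 = \frac{59 - 290}{59 + \sqrt{16 + 21025}} - 47658 = \frac{1}{59 + \sqrt{21041}} \left(-231\right) - 47658 = - \frac{231}{59 + \sqrt{21041}} - 47658 = -47658 - \frac{231}{59 + \sqrt{21041}}$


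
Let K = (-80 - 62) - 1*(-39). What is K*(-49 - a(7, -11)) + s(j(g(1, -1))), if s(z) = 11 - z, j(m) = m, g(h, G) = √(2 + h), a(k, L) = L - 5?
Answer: 3410 - √3 ≈ 3408.3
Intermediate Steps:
a(k, L) = -5 + L
K = -103 (K = -142 + 39 = -103)
K*(-49 - a(7, -11)) + s(j(g(1, -1))) = -103*(-49 - (-5 - 11)) + (11 - √(2 + 1)) = -103*(-49 - 1*(-16)) + (11 - √3) = -103*(-49 + 16) + (11 - √3) = -103*(-33) + (11 - √3) = 3399 + (11 - √3) = 3410 - √3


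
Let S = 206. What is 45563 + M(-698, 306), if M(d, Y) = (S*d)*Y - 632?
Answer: -43954197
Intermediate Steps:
M(d, Y) = -632 + 206*Y*d (M(d, Y) = (206*d)*Y - 632 = 206*Y*d - 632 = -632 + 206*Y*d)
45563 + M(-698, 306) = 45563 + (-632 + 206*306*(-698)) = 45563 + (-632 - 43999128) = 45563 - 43999760 = -43954197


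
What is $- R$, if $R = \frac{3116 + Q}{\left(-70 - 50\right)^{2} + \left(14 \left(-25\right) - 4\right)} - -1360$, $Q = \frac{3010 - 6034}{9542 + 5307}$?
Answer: $- \frac{141850089950}{104284527} \approx -1360.2$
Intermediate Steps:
$Q = - \frac{3024}{14849} \approx -0.20365$
$R = \frac{141850089950}{104284527}$ ($R = \frac{3116 - \frac{3024}{14849}}{\left(-70 - 50\right)^{2} + \left(14 \left(-25\right) - 4\right)} - -1360 = \frac{46266460}{14849 \left(\left(-120\right)^{2} - 354\right)} + 1360 = \frac{46266460}{14849 \left(14400 - 354\right)} + 1360 = \frac{46266460}{14849 \cdot 14046} + 1360 = \frac{46266460}{14849} \cdot \frac{1}{14046} + 1360 = \frac{23133230}{104284527} + 1360 = \frac{141850089950}{104284527} \approx 1360.2$)
$- R = \left(-1\right) \frac{141850089950}{104284527} = - \frac{141850089950}{104284527}$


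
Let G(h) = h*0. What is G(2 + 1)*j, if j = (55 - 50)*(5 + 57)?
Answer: 0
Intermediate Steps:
G(h) = 0
j = 310 (j = 5*62 = 310)
G(2 + 1)*j = 0*310 = 0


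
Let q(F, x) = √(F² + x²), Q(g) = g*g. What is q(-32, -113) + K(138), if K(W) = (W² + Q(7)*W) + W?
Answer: 25944 + √13793 ≈ 26061.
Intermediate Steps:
Q(g) = g²
K(W) = W² + 50*W (K(W) = (W² + 7²*W) + W = (W² + 49*W) + W = W² + 50*W)
q(-32, -113) + K(138) = √((-32)² + (-113)²) + 138*(50 + 138) = √(1024 + 12769) + 138*188 = √13793 + 25944 = 25944 + √13793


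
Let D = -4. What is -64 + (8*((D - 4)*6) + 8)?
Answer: -440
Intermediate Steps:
-64 + (8*((D - 4)*6) + 8) = -64 + (8*((-4 - 4)*6) + 8) = -64 + (8*(-8*6) + 8) = -64 + (8*(-48) + 8) = -64 + (-384 + 8) = -64 - 376 = -440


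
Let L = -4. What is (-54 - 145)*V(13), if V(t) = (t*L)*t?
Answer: 134524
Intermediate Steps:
V(t) = -4*t**2 (V(t) = (t*(-4))*t = (-4*t)*t = -4*t**2)
(-54 - 145)*V(13) = (-54 - 145)*(-4*13**2) = -(-796)*169 = -199*(-676) = 134524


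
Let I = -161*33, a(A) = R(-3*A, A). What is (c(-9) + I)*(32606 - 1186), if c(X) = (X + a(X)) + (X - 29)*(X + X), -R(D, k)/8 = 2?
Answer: -146228680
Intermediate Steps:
R(D, k) = -16 (R(D, k) = -8*2 = -16)
a(A) = -16
c(X) = -16 + X + 2*X*(-29 + X) (c(X) = (X - 16) + (X - 29)*(X + X) = (-16 + X) + (-29 + X)*(2*X) = (-16 + X) + 2*X*(-29 + X) = -16 + X + 2*X*(-29 + X))
I = -5313
(c(-9) + I)*(32606 - 1186) = ((-16 - 57*(-9) + 2*(-9)**2) - 5313)*(32606 - 1186) = ((-16 + 513 + 2*81) - 5313)*31420 = ((-16 + 513 + 162) - 5313)*31420 = (659 - 5313)*31420 = -4654*31420 = -146228680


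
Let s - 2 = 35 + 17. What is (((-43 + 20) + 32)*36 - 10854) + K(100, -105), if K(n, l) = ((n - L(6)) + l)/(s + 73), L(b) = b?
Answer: -1337321/127 ≈ -10530.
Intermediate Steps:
s = 54 (s = 2 + (35 + 17) = 2 + 52 = 54)
K(n, l) = -6/127 + l/127 + n/127 (K(n, l) = ((n - 1*6) + l)/(54 + 73) = ((n - 6) + l)/127 = ((-6 + n) + l)*(1/127) = (-6 + l + n)*(1/127) = -6/127 + l/127 + n/127)
(((-43 + 20) + 32)*36 - 10854) + K(100, -105) = (((-43 + 20) + 32)*36 - 10854) + (-6/127 + (1/127)*(-105) + (1/127)*100) = ((-23 + 32)*36 - 10854) + (-6/127 - 105/127 + 100/127) = (9*36 - 10854) - 11/127 = (324 - 10854) - 11/127 = -10530 - 11/127 = -1337321/127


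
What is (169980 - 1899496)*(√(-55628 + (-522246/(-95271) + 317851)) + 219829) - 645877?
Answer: -380198418641 - 1729516*√264459272232001/31757 ≈ -3.8108e+11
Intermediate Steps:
(169980 - 1899496)*(√(-55628 + (-522246/(-95271) + 317851)) + 219829) - 645877 = -1729516*(√(-55628 + (-522246*(-1/95271) + 317851)) + 219829) - 645877 = -1729516*(√(-55628 + (174082/31757 + 317851)) + 219829) - 645877 = -1729516*(√(-55628 + 10094168289/31757) + 219829) - 645877 = -1729516*(√(8327589893/31757) + 219829) - 645877 = -1729516*(√264459272232001/31757 + 219829) - 645877 = -1729516*(219829 + √264459272232001/31757) - 645877 = (-380197772764 - 1729516*√264459272232001/31757) - 645877 = -380198418641 - 1729516*√264459272232001/31757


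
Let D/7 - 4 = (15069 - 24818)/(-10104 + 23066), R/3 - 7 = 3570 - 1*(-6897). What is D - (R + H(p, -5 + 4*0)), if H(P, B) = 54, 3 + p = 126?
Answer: -407697219/12962 ≈ -31453.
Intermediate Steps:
R = 31422 (R = 21 + 3*(3570 - 1*(-6897)) = 21 + 3*(3570 + 6897) = 21 + 3*10467 = 21 + 31401 = 31422)
p = 123 (p = -3 + 126 = 123)
D = 294693/12962 (D = 28 + 7*((15069 - 24818)/(-10104 + 23066)) = 28 + 7*(-9749/12962) = 28 - 68243/12962 = 294693/12962 ≈ 22.735)
D - (R + H(p, -5 + 4*0)) = 294693/12962 - (31422 + 54) = 294693/12962 - 1*31476 = 294693/12962 - 31476 = -407697219/12962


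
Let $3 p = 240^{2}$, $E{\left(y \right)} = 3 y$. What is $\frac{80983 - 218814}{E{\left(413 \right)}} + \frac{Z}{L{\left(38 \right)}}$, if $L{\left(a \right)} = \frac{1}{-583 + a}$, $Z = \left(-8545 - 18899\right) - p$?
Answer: $\frac{31496456389}{1239} \approx 2.5421 \cdot 10^{7}$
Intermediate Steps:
$p = 19200$ ($p = \frac{240^{2}}{3} = \frac{1}{3} \cdot 57600 = 19200$)
$Z = -46644$ ($Z = \left(-8545 - 18899\right) - 19200 = -27444 - 19200 = -46644$)
$\frac{80983 - 218814}{E{\left(413 \right)}} + \frac{Z}{L{\left(38 \right)}} = \frac{80983 - 218814}{3 \cdot 413} - \frac{46644}{\frac{1}{-583 + 38}} = \frac{80983 - 218814}{1239} - \frac{46644}{\frac{1}{-545}} = \left(-137831\right) \frac{1}{1239} - \frac{46644}{- \frac{1}{545}} = - \frac{137831}{1239} - -25420980 = - \frac{137831}{1239} + 25420980 = \frac{31496456389}{1239}$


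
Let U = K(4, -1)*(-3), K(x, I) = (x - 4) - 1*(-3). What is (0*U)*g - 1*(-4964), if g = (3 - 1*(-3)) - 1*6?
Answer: 4964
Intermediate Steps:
K(x, I) = -1 + x (K(x, I) = (-4 + x) + 3 = -1 + x)
U = -9 (U = (-1 + 4)*(-3) = 3*(-3) = -9)
g = 0 (g = (3 + 3) - 6 = 6 - 6 = 0)
(0*U)*g - 1*(-4964) = (0*(-9))*0 - 1*(-4964) = 0*0 + 4964 = 0 + 4964 = 4964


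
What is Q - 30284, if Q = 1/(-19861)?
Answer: -601470525/19861 ≈ -30284.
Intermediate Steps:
Q = -1/19861 ≈ -5.0350e-5
Q - 30284 = -1/19861 - 30284 = -601470525/19861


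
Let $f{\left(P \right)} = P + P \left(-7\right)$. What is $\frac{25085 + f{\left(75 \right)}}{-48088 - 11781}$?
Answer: $- \frac{24635}{59869} \approx -0.41148$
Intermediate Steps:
$f{\left(P \right)} = - 6 P$ ($f{\left(P \right)} = P - 7 P = - 6 P$)
$\frac{25085 + f{\left(75 \right)}}{-48088 - 11781} = \frac{25085 - 450}{-48088 - 11781} = \frac{25085 - 450}{-59869} = 24635 \left(- \frac{1}{59869}\right) = - \frac{24635}{59869}$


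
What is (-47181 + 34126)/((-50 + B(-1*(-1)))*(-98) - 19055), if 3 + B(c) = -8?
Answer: 13055/13077 ≈ 0.99832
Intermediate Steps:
B(c) = -11 (B(c) = -3 - 8 = -11)
(-47181 + 34126)/((-50 + B(-1*(-1)))*(-98) - 19055) = (-47181 + 34126)/((-50 - 11)*(-98) - 19055) = -13055/(-61*(-98) - 19055) = -13055/(5978 - 19055) = -13055/(-13077) = -13055*(-1/13077) = 13055/13077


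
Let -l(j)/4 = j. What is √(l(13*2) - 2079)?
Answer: I*√2183 ≈ 46.723*I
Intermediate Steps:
l(j) = -4*j
√(l(13*2) - 2079) = √(-52*2 - 2079) = √(-4*26 - 2079) = √(-104 - 2079) = √(-2183) = I*√2183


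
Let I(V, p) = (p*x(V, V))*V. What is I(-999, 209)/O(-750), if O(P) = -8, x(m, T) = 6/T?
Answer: -627/4 ≈ -156.75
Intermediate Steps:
I(V, p) = 6*p (I(V, p) = (p*(6/V))*V = (6*p/V)*V = 6*p)
I(-999, 209)/O(-750) = (6*209)/(-8) = 1254*(-⅛) = -627/4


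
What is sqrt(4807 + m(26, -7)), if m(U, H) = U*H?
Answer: 5*sqrt(185) ≈ 68.007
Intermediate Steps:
m(U, H) = H*U
sqrt(4807 + m(26, -7)) = sqrt(4807 - 7*26) = sqrt(4807 - 182) = sqrt(4625) = 5*sqrt(185)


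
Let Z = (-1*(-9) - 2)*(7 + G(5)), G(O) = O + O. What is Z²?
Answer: 14161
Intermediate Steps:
G(O) = 2*O
Z = 119 (Z = (-1*(-9) - 2)*(7 + 2*5) = (9 - 2)*(7 + 10) = 7*17 = 119)
Z² = 119² = 14161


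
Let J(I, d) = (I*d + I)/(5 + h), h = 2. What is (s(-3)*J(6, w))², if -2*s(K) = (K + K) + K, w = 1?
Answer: 2916/49 ≈ 59.510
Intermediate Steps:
J(I, d) = I/7 + I*d/7 (J(I, d) = (I*d + I)/(5 + 2) = (I + I*d)/7 = (I + I*d)*(⅐) = I/7 + I*d/7)
s(K) = -3*K/2 (s(K) = -((K + K) + K)/2 = -(2*K + K)/2 = -3*K/2)
(s(-3)*J(6, w))² = ((-3/2*(-3))*((⅐)*6*(1 + 1)))² = (9*((⅐)*6*2)/2)² = ((9/2)*(12/7))² = (54/7)² = 2916/49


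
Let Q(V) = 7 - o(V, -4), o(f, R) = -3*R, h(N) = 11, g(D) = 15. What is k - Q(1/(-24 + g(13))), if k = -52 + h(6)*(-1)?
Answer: -58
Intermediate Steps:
Q(V) = -5 (Q(V) = 7 - (-3)*(-4) = 7 - 1*12 = 7 - 12 = -5)
k = -63 (k = -52 + 11*(-1) = -52 - 11 = -63)
k - Q(1/(-24 + g(13))) = -63 - 1*(-5) = -63 + 5 = -58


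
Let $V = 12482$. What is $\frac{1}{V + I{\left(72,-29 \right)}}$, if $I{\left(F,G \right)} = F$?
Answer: $\frac{1}{12554} \approx 7.9656 \cdot 10^{-5}$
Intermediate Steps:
$\frac{1}{V + I{\left(72,-29 \right)}} = \frac{1}{12482 + 72} = \frac{1}{12554}$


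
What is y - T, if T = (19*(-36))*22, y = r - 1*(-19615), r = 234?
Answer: 34897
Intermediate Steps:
y = 19849 (y = 234 - 1*(-19615) = 234 + 19615 = 19849)
T = -15048 (T = -684*22 = -15048)
y - T = 19849 - 1*(-15048) = 19849 + 15048 = 34897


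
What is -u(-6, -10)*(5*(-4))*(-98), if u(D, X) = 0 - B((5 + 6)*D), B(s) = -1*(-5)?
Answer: 9800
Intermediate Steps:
B(s) = 5
u(D, X) = -5 (u(D, X) = 0 - 1*5 = 0 - 5 = -5)
-u(-6, -10)*(5*(-4))*(-98) = -(-25*(-4))*(-98) = -(-5*(-20))*(-98) = -100*(-98) = -1*(-9800) = 9800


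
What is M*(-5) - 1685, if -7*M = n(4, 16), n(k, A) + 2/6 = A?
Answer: -35150/21 ≈ -1673.8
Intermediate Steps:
n(k, A) = -⅓ + A
M = -47/21 (M = -(-⅓ + 16)/7 = -⅐*47/3 = -47/21 ≈ -2.2381)
M*(-5) - 1685 = -47/21*(-5) - 1685 = 235/21 - 1685 = -35150/21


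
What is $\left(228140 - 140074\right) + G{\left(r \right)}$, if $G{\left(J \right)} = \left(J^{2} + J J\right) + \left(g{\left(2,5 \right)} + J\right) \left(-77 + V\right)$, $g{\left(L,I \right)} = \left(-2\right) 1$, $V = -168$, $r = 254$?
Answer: $155358$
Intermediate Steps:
$g{\left(L,I \right)} = -2$
$G{\left(J \right)} = 490 - 245 J + 2 J^{2}$ ($G{\left(J \right)} = \left(J^{2} + J J\right) + \left(-2 + J\right) \left(-77 - 168\right) = \left(J^{2} + J^{2}\right) + \left(-2 + J\right) \left(-245\right) = 2 J^{2} - \left(-490 + 245 J\right) = 490 - 245 J + 2 J^{2}$)
$\left(228140 - 140074\right) + G{\left(r \right)} = \left(228140 - 140074\right) + \left(490 - 62230 + 2 \cdot 254^{2}\right) = 88066 + \left(490 - 62230 + 2 \cdot 64516\right) = 88066 + \left(490 - 62230 + 129032\right) = 88066 + 67292 = 155358$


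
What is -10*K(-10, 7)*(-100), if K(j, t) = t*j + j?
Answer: -80000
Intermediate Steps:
K(j, t) = j + j*t (K(j, t) = j*t + j = j + j*t)
-10*K(-10, 7)*(-100) = -(-100)*(1 + 7)*(-100) = -(-100)*8*(-100) = -10*(-80)*(-100) = 800*(-100) = -80000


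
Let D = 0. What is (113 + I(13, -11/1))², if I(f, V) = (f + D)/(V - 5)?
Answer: 3222025/256 ≈ 12586.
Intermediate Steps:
I(f, V) = f/(-5 + V) (I(f, V) = (f + 0)/(V - 5) = f/(-5 + V))
(113 + I(13, -11/1))² = (113 + 13/(-5 - 11/1))² = (113 + 13/(-5 - 11*1))² = (113 + 13/(-5 - 11))² = (113 + 13/(-16))² = (113 + 13*(-1/16))² = (113 - 13/16)² = (1795/16)² = 3222025/256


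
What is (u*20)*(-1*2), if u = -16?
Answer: 640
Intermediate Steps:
(u*20)*(-1*2) = (-16*20)*(-1*2) = -320*(-2) = 640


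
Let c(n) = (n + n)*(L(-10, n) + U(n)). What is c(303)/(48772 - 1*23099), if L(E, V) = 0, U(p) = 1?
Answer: 606/25673 ≈ 0.023605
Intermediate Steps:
c(n) = 2*n (c(n) = (n + n)*(0 + 1) = (2*n)*1 = 2*n)
c(303)/(48772 - 1*23099) = (2*303)/(48772 - 1*23099) = 606/(48772 - 23099) = 606/25673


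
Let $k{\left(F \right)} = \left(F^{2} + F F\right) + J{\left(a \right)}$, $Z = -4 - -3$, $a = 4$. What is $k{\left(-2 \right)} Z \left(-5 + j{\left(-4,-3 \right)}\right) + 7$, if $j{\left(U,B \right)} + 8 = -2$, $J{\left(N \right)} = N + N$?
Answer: $247$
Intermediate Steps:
$J{\left(N \right)} = 2 N$
$j{\left(U,B \right)} = -10$ ($j{\left(U,B \right)} = -8 - 2 = -10$)
$Z = -1$ ($Z = -4 + 3 = -1$)
$k{\left(F \right)} = 8 + 2 F^{2}$ ($k{\left(F \right)} = \left(F^{2} + F F\right) + 2 \cdot 4 = \left(F^{2} + F^{2}\right) + 8 = 2 F^{2} + 8 = 8 + 2 F^{2}$)
$k{\left(-2 \right)} Z \left(-5 + j{\left(-4,-3 \right)}\right) + 7 = \left(8 + 2 \left(-2\right)^{2}\right) \left(- (-5 - 10)\right) + 7 = \left(8 + 2 \cdot 4\right) \left(\left(-1\right) \left(-15\right)\right) + 7 = \left(8 + 8\right) 15 + 7 = 16 \cdot 15 + 7 = 240 + 7 = 247$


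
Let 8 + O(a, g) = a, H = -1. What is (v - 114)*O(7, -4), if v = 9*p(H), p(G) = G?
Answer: 123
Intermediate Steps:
O(a, g) = -8 + a
v = -9 (v = 9*(-1) = -9)
(v - 114)*O(7, -4) = (-9 - 114)*(-8 + 7) = -123*(-1) = 123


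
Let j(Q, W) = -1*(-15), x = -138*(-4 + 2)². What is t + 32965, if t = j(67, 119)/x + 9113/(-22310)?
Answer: 2941757723/89240 ≈ 32965.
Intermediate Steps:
x = -552 (x = -138*(-2)² = -138*4 = -552)
j(Q, W) = 15
t = -38877/89240 (t = 15/(-552) + 9113/(-22310) = 15*(-1/552) + 9113*(-1/22310) = -5/184 - 9113/22310 = -38877/89240 ≈ -0.43565)
t + 32965 = -38877/89240 + 32965 = 2941757723/89240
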